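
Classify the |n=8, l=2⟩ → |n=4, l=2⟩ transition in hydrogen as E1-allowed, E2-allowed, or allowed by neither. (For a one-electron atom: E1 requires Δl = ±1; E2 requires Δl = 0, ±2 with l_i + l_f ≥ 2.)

Δl = 2 − 2 = +0; l_i + l_f = 4.
E1 (Δl = ±1): not satisfied.
E2 (Δl = 0,±2, l_i+l_f ≥ 2): satisfied.

E2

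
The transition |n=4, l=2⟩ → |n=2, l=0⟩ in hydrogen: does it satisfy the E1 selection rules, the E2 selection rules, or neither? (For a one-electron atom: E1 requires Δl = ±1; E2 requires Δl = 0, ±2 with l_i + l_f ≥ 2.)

E2

Δl = 0 − 2 = -2; l_i + l_f = 2.
E1 (Δl = ±1): not satisfied.
E2 (Δl = 0,±2, l_i+l_f ≥ 2): satisfied.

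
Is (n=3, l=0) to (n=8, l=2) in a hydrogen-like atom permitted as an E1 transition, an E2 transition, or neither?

E2

Δl = 2 − 0 = +2; l_i + l_f = 2.
E1 (Δl = ±1): not satisfied.
E2 (Δl = 0,±2, l_i+l_f ≥ 2): satisfied.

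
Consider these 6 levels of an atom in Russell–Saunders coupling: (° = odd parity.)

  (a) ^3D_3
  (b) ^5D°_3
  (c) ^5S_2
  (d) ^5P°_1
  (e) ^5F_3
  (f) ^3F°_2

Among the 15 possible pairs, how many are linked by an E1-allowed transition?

3

(a)–(b): forbidden (ΔS).
(a)–(c): forbidden (parity, ΔS, ΔL).
(a)–(d): forbidden (ΔS, ΔJ).
(a)–(e): forbidden (parity, ΔS).
(a)–(f): allowed.
(b)–(c): forbidden (ΔL).
(b)–(d): forbidden (parity, ΔJ).
(b)–(e): allowed.
(b)–(f): forbidden (parity, ΔS).
(c)–(d): allowed.
(c)–(e): forbidden (parity, ΔL).
(c)–(f): forbidden (ΔS, ΔL).
(d)–(e): forbidden (ΔL, ΔJ).
(d)–(f): forbidden (parity, ΔS, ΔL).
(e)–(f): forbidden (ΔS).
Allowed pairs: 3 of 15.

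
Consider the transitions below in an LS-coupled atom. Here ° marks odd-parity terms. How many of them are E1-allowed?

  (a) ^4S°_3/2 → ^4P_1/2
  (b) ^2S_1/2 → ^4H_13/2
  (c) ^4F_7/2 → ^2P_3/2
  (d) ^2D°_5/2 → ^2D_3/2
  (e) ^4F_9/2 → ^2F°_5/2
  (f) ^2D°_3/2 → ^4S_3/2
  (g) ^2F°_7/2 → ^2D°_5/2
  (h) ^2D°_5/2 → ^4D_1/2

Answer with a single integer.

(a) allowed
(b) forbidden (parity, ΔS, ΔL, ΔJ fail)
(c) forbidden (parity, ΔS, ΔL, ΔJ fail)
(d) allowed
(e) forbidden (ΔS, ΔJ fail)
(f) forbidden (ΔS, ΔL fail)
(g) forbidden (parity fails)
(h) forbidden (ΔS, ΔJ fail)
Total allowed: 2 of 8.

2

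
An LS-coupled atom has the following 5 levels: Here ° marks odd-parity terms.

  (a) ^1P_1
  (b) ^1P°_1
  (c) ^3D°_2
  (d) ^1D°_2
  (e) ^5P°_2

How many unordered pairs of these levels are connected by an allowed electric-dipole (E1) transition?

(a)–(b): allowed.
(a)–(c): forbidden (ΔS).
(a)–(d): allowed.
(a)–(e): forbidden (ΔS).
(b)–(c): forbidden (parity, ΔS).
(b)–(d): forbidden (parity).
(b)–(e): forbidden (parity, ΔS).
(c)–(d): forbidden (parity, ΔS).
(c)–(e): forbidden (parity, ΔS).
(d)–(e): forbidden (parity, ΔS).
Allowed pairs: 2 of 10.

2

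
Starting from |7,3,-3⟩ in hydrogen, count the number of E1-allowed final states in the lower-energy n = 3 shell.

E1 requires Δl = ±1, so l_f ∈ {2, 4}; with 0 ≤ l_f ≤ n_f−1 = 2, the allowed l_f values are {2}.
For l_f = 2: m_f ∈ {m_i−1, m_i, m_i+1} ∩ [−2, 2] = {-2} → 1 state.
Total: 1.

1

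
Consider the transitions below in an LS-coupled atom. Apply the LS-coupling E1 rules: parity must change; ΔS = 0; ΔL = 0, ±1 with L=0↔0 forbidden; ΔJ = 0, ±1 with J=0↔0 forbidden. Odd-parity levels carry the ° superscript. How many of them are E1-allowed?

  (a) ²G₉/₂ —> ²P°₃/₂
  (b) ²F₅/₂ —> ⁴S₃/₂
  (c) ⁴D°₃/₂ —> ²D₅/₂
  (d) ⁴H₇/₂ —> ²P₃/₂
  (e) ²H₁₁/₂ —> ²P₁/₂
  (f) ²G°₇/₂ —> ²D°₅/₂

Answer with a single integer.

0

(a) forbidden (ΔL, ΔJ fail)
(b) forbidden (parity, ΔS, ΔL fail)
(c) forbidden (ΔS fails)
(d) forbidden (parity, ΔS, ΔL, ΔJ fail)
(e) forbidden (parity, ΔL, ΔJ fail)
(f) forbidden (parity, ΔL fail)
Total allowed: 0 of 6.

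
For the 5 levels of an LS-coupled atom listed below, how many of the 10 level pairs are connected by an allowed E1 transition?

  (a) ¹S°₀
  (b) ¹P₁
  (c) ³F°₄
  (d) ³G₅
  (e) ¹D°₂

3

(a)–(b): allowed.
(a)–(c): forbidden (parity, ΔS, ΔL, ΔJ).
(a)–(d): forbidden (ΔS, ΔL, ΔJ).
(a)–(e): forbidden (parity, ΔL, ΔJ).
(b)–(c): forbidden (ΔS, ΔL, ΔJ).
(b)–(d): forbidden (parity, ΔS, ΔL, ΔJ).
(b)–(e): allowed.
(c)–(d): allowed.
(c)–(e): forbidden (parity, ΔS, ΔJ).
(d)–(e): forbidden (ΔS, ΔL, ΔJ).
Allowed pairs: 3 of 10.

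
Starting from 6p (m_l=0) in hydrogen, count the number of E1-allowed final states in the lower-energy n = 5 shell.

4

E1 requires Δl = ±1, so l_f ∈ {0, 2}; with 0 ≤ l_f ≤ n_f−1 = 4, the allowed l_f values are {0, 2}.
For l_f = 0: m_f ∈ {m_i−1, m_i, m_i+1} ∩ [−0, 0] = {0} → 1 state.
For l_f = 2: m_f ∈ {m_i−1, m_i, m_i+1} ∩ [−2, 2] = {-1, 0, 1} → 3 states.
Total: 4.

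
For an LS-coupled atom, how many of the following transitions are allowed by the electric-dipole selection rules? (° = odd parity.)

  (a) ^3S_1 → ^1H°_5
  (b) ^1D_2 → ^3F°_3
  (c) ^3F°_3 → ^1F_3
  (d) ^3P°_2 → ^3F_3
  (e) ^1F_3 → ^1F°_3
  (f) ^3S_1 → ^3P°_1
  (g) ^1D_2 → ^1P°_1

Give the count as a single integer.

3

(a) forbidden (ΔS, ΔL, ΔJ fail)
(b) forbidden (ΔS fails)
(c) forbidden (ΔS fails)
(d) forbidden (ΔL fails)
(e) allowed
(f) allowed
(g) allowed
Total allowed: 3 of 7.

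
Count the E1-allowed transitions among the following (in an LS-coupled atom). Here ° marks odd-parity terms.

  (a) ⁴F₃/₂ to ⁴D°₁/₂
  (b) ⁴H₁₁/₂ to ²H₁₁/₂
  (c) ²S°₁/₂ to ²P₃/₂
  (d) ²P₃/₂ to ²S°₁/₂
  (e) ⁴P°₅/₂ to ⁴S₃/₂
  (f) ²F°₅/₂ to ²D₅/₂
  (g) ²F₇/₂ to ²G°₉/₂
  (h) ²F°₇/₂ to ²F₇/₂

7

(a) allowed
(b) forbidden (parity, ΔS fail)
(c) allowed
(d) allowed
(e) allowed
(f) allowed
(g) allowed
(h) allowed
Total allowed: 7 of 8.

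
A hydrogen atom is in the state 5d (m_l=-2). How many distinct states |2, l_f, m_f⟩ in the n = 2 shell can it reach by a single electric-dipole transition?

1

E1 requires Δl = ±1, so l_f ∈ {1, 3}; with 0 ≤ l_f ≤ n_f−1 = 1, the allowed l_f values are {1}.
For l_f = 1: m_f ∈ {m_i−1, m_i, m_i+1} ∩ [−1, 1] = {-1} → 1 state.
Total: 1.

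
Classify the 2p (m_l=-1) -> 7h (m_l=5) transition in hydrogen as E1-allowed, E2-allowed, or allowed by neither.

neither

Δl = 5 − 1 = +4; l_i + l_f = 6.
Δm_l = +6.
E1 (Δl = ±1, |Δm_l| ≤ 1): not satisfied.
E2 (Δl = 0,±2, l_i+l_f ≥ 2, |Δm_l| ≤ 2): not satisfied.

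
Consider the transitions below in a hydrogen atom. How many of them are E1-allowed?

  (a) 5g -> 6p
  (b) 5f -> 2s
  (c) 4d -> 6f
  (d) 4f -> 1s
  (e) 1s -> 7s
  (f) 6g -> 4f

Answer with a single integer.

2

(a) forbidden — Δl = -3 (E1 requires Δl = ±1)
(b) forbidden — Δl = -3 (E1 requires Δl = ±1)
(c) allowed
(d) forbidden — Δl = -3 (E1 requires Δl = ±1)
(e) forbidden — Δl = +0 (E1 requires Δl = ±1)
(f) allowed
Total allowed: 2 of 6.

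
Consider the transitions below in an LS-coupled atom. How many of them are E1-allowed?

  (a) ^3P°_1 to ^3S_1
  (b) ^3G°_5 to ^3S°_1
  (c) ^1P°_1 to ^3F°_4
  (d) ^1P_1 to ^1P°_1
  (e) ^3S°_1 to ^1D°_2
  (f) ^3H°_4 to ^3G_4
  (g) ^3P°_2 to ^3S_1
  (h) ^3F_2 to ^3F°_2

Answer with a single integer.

5

(a) allowed
(b) forbidden (parity, ΔL, ΔJ fail)
(c) forbidden (parity, ΔS, ΔL, ΔJ fail)
(d) allowed
(e) forbidden (parity, ΔS, ΔL fail)
(f) allowed
(g) allowed
(h) allowed
Total allowed: 5 of 8.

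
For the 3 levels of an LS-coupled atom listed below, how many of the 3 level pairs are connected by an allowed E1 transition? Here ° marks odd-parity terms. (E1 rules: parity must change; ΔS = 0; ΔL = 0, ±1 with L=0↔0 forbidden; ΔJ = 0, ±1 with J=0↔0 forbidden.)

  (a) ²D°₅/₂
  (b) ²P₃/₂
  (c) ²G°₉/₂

1

(a)–(b): allowed.
(a)–(c): forbidden (parity, ΔL, ΔJ).
(b)–(c): forbidden (ΔL, ΔJ).
Allowed pairs: 1 of 3.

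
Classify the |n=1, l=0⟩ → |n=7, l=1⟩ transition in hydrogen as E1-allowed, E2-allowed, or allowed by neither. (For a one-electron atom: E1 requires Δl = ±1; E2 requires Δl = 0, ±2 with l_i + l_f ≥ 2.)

Δl = 1 − 0 = +1; l_i + l_f = 1.
E1 (Δl = ±1): satisfied.
E2 (Δl = 0,±2, l_i+l_f ≥ 2): not satisfied.

E1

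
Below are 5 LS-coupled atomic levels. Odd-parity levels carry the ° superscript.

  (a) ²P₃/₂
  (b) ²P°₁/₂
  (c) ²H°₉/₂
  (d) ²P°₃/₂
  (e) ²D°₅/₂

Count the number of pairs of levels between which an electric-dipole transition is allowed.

(a)–(b): allowed.
(a)–(c): forbidden (ΔL, ΔJ).
(a)–(d): allowed.
(a)–(e): allowed.
(b)–(c): forbidden (parity, ΔL, ΔJ).
(b)–(d): forbidden (parity).
(b)–(e): forbidden (parity, ΔJ).
(c)–(d): forbidden (parity, ΔL, ΔJ).
(c)–(e): forbidden (parity, ΔL, ΔJ).
(d)–(e): forbidden (parity).
Allowed pairs: 3 of 10.

3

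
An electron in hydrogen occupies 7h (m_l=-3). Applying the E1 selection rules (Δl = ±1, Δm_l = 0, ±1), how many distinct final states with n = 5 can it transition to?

E1 requires Δl = ±1, so l_f ∈ {4, 6}; with 0 ≤ l_f ≤ n_f−1 = 4, the allowed l_f values are {4}.
For l_f = 4: m_f ∈ {m_i−1, m_i, m_i+1} ∩ [−4, 4] = {-4, -3, -2} → 3 states.
Total: 3.

3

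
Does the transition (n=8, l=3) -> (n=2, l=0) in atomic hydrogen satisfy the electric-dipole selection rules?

Δl = 0 − 3 = -3; the E1 rule Δl = ±1 is fails.
The transition is electric-dipole forbidden.

forbidden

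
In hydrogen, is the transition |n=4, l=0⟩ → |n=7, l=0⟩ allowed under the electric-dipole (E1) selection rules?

Δl = 0 − 0 = +0; the E1 rule Δl = ±1 is fails.
The transition is electric-dipole forbidden.

forbidden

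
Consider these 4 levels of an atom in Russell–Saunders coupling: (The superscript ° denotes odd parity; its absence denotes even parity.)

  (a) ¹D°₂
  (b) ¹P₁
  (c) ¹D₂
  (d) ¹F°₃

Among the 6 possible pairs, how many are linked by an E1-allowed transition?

3

(a)–(b): allowed.
(a)–(c): allowed.
(a)–(d): forbidden (parity).
(b)–(c): forbidden (parity).
(b)–(d): forbidden (ΔL, ΔJ).
(c)–(d): allowed.
Allowed pairs: 3 of 6.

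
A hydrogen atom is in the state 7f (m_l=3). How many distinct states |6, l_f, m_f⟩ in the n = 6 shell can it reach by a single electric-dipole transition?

E1 requires Δl = ±1, so l_f ∈ {2, 4}; with 0 ≤ l_f ≤ n_f−1 = 5, the allowed l_f values are {2, 4}.
For l_f = 2: m_f ∈ {m_i−1, m_i, m_i+1} ∩ [−2, 2] = {2} → 1 state.
For l_f = 4: m_f ∈ {m_i−1, m_i, m_i+1} ∩ [−4, 4] = {2, 3, 4} → 3 states.
Total: 4.

4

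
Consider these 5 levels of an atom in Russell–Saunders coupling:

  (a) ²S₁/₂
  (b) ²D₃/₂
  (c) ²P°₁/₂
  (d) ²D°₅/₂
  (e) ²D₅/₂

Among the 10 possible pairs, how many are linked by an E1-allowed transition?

(a)–(b): forbidden (parity, ΔL).
(a)–(c): allowed.
(a)–(d): forbidden (ΔL, ΔJ).
(a)–(e): forbidden (parity, ΔL, ΔJ).
(b)–(c): allowed.
(b)–(d): allowed.
(b)–(e): forbidden (parity).
(c)–(d): forbidden (parity, ΔJ).
(c)–(e): forbidden (ΔJ).
(d)–(e): allowed.
Allowed pairs: 4 of 10.

4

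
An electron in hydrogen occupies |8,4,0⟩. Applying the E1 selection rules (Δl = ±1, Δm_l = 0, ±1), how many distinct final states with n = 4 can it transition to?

E1 requires Δl = ±1, so l_f ∈ {3, 5}; with 0 ≤ l_f ≤ n_f−1 = 3, the allowed l_f values are {3}.
For l_f = 3: m_f ∈ {m_i−1, m_i, m_i+1} ∩ [−3, 3] = {-1, 0, 1} → 3 states.
Total: 3.

3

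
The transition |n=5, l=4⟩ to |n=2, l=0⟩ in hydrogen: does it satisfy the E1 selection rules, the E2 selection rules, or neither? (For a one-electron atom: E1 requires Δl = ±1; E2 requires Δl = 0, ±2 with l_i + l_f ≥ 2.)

Δl = 0 − 4 = -4; l_i + l_f = 4.
E1 (Δl = ±1): not satisfied.
E2 (Δl = 0,±2, l_i+l_f ≥ 2): not satisfied.

neither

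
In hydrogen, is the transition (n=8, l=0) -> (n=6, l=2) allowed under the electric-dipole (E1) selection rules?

Δl = 2 − 0 = +2; the E1 rule Δl = ±1 is fails.
The transition is electric-dipole forbidden.

forbidden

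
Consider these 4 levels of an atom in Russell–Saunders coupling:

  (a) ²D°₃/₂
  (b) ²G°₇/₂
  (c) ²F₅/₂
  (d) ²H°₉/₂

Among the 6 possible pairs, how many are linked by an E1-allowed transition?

(a)–(b): forbidden (parity, ΔL, ΔJ).
(a)–(c): allowed.
(a)–(d): forbidden (parity, ΔL, ΔJ).
(b)–(c): allowed.
(b)–(d): forbidden (parity).
(c)–(d): forbidden (ΔL, ΔJ).
Allowed pairs: 2 of 6.

2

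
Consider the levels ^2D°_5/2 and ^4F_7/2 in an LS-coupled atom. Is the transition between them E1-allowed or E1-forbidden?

Initial level: S=1/2, L=2, J=5/2, parity odd. Final level: S=3/2, L=3, J=7/2, parity even.
ΔL = 0, ±1 (not L=0↔0): L: 2 → 3, ΔL = +1 — satisfied.
ΔS = 0: S: 1/2 → 3/2 — violated.
Parity must change: odd → even — satisfied.
ΔJ = 0, ±1 (not J=0↔0): J: 5/2 → 7/2, ΔJ = +1 — satisfied.
Rule(s) violated: ΔS.

forbidden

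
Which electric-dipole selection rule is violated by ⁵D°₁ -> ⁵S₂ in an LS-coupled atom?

Parity must change: odd → even — ✓.
ΔS = 0: S: 2 → 2 — ✓.
ΔL = 0, ±1 (not L=0↔0): L: 2 → 0, ΔL = -2 — ✗.
ΔJ = 0, ±1 (not J=0↔0): J: 1 → 2, ΔJ = +1 — ✓.

the ΔL = 0, ±1 rule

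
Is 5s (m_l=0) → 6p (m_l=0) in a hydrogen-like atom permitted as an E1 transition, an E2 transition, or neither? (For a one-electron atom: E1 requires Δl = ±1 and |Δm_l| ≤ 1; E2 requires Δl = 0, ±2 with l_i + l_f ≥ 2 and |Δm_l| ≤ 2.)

E1

Δl = 1 − 0 = +1; l_i + l_f = 1.
Δm_l = +0.
E1 (Δl = ±1, |Δm_l| ≤ 1): satisfied.
E2 (Δl = 0,±2, l_i+l_f ≥ 2, |Δm_l| ≤ 2): not satisfied.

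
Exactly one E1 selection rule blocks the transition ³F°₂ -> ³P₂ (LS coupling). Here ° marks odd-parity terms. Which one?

Reading off the term symbols: S 1→1, L 3→1, J 2→2, parity odd→even.
ΔJ = 0, ±1 (not J=0↔0): J: 2 → 2, ΔJ = +0 — ✓.
ΔS = 0: S: 1 → 1 — ✓.
ΔL = 0, ±1 (not L=0↔0): L: 3 → 1, ΔL = -2 — ✗.
Parity must change: odd → even — ✓.

the ΔL = 0, ±1 rule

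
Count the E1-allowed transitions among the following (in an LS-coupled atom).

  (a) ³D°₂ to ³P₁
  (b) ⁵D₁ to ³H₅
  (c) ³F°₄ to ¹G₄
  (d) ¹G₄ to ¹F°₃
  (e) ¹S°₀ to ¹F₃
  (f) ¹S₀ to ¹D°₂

2

(a) allowed
(b) forbidden (parity, ΔS, ΔL, ΔJ fail)
(c) forbidden (ΔS fails)
(d) allowed
(e) forbidden (ΔL, ΔJ fail)
(f) forbidden (ΔL, ΔJ fail)
Total allowed: 2 of 6.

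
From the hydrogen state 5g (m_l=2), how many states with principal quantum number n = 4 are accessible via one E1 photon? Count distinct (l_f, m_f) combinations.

E1 requires Δl = ±1, so l_f ∈ {3, 5}; with 0 ≤ l_f ≤ n_f−1 = 3, the allowed l_f values are {3}.
For l_f = 3: m_f ∈ {m_i−1, m_i, m_i+1} ∩ [−3, 3] = {1, 2, 3} → 3 states.
Total: 3.

3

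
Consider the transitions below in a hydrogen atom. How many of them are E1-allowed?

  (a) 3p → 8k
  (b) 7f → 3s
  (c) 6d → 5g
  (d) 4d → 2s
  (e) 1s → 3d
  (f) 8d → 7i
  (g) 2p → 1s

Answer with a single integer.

1

(a) forbidden — Δl = +6 (E1 requires Δl = ±1)
(b) forbidden — Δl = -3 (E1 requires Δl = ±1)
(c) forbidden — Δl = +2 (E1 requires Δl = ±1)
(d) forbidden — Δl = -2 (E1 requires Δl = ±1)
(e) forbidden — Δl = +2 (E1 requires Δl = ±1)
(f) forbidden — Δl = +4 (E1 requires Δl = ±1)
(g) allowed
Total allowed: 1 of 7.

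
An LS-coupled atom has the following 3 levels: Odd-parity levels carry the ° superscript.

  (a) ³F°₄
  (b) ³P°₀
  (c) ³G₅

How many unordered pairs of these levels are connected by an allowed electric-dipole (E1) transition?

1

(a)–(b): forbidden (parity, ΔL, ΔJ).
(a)–(c): allowed.
(b)–(c): forbidden (ΔL, ΔJ).
Allowed pairs: 1 of 3.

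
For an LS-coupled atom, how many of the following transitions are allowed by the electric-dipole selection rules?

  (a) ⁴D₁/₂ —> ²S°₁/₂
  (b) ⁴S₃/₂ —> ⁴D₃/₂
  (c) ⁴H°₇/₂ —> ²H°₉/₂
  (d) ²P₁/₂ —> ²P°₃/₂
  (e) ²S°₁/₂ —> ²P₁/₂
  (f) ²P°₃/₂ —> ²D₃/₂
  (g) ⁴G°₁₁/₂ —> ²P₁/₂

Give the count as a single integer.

(a) forbidden (ΔS, ΔL fail)
(b) forbidden (parity, ΔL fail)
(c) forbidden (parity, ΔS fail)
(d) allowed
(e) allowed
(f) allowed
(g) forbidden (ΔS, ΔL, ΔJ fail)
Total allowed: 3 of 7.

3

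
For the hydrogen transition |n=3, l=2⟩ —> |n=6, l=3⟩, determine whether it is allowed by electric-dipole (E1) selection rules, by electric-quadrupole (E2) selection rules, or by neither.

Δl = 3 − 2 = +1; l_i + l_f = 5.
E1 (Δl = ±1): satisfied.
E2 (Δl = 0,±2, l_i+l_f ≥ 2): not satisfied.

E1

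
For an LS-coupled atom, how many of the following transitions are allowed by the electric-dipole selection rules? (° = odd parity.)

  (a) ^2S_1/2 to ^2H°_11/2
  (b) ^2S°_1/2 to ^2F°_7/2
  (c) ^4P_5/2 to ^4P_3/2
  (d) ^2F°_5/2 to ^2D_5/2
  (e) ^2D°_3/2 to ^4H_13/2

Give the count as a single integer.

(a) forbidden (ΔL, ΔJ fail)
(b) forbidden (parity, ΔL, ΔJ fail)
(c) forbidden (parity fails)
(d) allowed
(e) forbidden (ΔS, ΔL, ΔJ fail)
Total allowed: 1 of 5.

1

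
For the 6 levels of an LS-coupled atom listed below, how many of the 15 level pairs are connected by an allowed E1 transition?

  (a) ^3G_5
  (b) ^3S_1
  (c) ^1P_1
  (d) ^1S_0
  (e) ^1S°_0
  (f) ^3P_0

1

(a)–(b): forbidden (parity, ΔL, ΔJ).
(a)–(c): forbidden (parity, ΔS, ΔL, ΔJ).
(a)–(d): forbidden (parity, ΔS, ΔL, ΔJ).
(a)–(e): forbidden (ΔS, ΔL, ΔJ).
(a)–(f): forbidden (parity, ΔL, ΔJ).
(b)–(c): forbidden (parity, ΔS).
(b)–(d): forbidden (parity, ΔS, ΔL).
(b)–(e): forbidden (ΔS, ΔL).
(b)–(f): forbidden (parity).
(c)–(d): forbidden (parity).
(c)–(e): allowed.
(c)–(f): forbidden (parity, ΔS).
(d)–(e): forbidden (ΔL, ΔJ).
(d)–(f): forbidden (parity, ΔS, ΔJ).
(e)–(f): forbidden (ΔS, ΔJ).
Allowed pairs: 1 of 15.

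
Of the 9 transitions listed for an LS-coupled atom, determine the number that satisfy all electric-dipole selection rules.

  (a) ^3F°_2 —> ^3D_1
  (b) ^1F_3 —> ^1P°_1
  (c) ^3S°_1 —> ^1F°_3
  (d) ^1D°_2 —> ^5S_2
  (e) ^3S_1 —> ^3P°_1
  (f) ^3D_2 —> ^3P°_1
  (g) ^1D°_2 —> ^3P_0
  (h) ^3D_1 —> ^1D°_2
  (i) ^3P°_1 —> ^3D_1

4

(a) allowed
(b) forbidden (ΔL, ΔJ fail)
(c) forbidden (parity, ΔS, ΔL, ΔJ fail)
(d) forbidden (ΔS, ΔL fail)
(e) allowed
(f) allowed
(g) forbidden (ΔS, ΔJ fail)
(h) forbidden (ΔS fails)
(i) allowed
Total allowed: 4 of 9.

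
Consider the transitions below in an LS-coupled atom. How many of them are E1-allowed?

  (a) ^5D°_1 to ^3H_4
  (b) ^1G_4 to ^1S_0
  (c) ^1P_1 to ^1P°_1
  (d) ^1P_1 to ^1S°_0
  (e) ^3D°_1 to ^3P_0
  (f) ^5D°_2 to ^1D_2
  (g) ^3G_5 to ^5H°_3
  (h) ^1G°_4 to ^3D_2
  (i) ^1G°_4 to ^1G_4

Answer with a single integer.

(a) forbidden (ΔS, ΔL, ΔJ fail)
(b) forbidden (parity, ΔL, ΔJ fail)
(c) allowed
(d) allowed
(e) allowed
(f) forbidden (ΔS fails)
(g) forbidden (ΔS, ΔJ fail)
(h) forbidden (ΔS, ΔL, ΔJ fail)
(i) allowed
Total allowed: 4 of 9.

4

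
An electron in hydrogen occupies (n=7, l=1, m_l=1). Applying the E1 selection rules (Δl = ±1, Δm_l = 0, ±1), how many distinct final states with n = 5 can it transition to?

4

E1 requires Δl = ±1, so l_f ∈ {0, 2}; with 0 ≤ l_f ≤ n_f−1 = 4, the allowed l_f values are {0, 2}.
For l_f = 0: m_f ∈ {m_i−1, m_i, m_i+1} ∩ [−0, 0] = {0} → 1 state.
For l_f = 2: m_f ∈ {m_i−1, m_i, m_i+1} ∩ [−2, 2] = {0, 1, 2} → 3 states.
Total: 4.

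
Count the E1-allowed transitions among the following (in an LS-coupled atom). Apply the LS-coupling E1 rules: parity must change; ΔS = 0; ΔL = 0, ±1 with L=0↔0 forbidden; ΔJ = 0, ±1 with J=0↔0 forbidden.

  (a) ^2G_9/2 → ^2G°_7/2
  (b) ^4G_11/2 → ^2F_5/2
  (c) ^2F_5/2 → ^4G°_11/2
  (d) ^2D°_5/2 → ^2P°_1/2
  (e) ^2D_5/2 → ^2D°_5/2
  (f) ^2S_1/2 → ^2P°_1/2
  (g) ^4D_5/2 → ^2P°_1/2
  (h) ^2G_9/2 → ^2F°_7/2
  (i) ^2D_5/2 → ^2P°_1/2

(a) allowed
(b) forbidden (parity, ΔS, ΔJ fail)
(c) forbidden (ΔS, ΔJ fail)
(d) forbidden (parity, ΔJ fail)
(e) allowed
(f) allowed
(g) forbidden (ΔS, ΔJ fail)
(h) allowed
(i) forbidden (ΔJ fails)
Total allowed: 4 of 9.

4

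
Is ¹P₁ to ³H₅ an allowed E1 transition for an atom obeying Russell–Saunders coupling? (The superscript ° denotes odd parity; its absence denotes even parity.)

forbidden

Reading off the term symbols: S 0→1, L 1→5, J 1→5, parity even→even.
Parity must change: even → even — ✗.
ΔS = 0: S: 0 → 1 — ✗.
ΔL = 0, ±1 (not L=0↔0): L: 1 → 5, ΔL = +4 — ✗.
ΔJ = 0, ±1 (not J=0↔0): J: 1 → 5, ΔJ = +4 — ✗.
Rule(s) violated: parity, ΔS, ΔL, ΔJ.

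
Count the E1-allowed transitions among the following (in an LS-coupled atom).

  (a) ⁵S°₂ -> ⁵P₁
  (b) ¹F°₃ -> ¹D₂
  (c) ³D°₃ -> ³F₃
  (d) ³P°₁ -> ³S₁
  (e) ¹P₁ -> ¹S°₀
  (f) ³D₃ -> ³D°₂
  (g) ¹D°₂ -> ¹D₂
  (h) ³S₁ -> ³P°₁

8

(a) allowed
(b) allowed
(c) allowed
(d) allowed
(e) allowed
(f) allowed
(g) allowed
(h) allowed
Total allowed: 8 of 8.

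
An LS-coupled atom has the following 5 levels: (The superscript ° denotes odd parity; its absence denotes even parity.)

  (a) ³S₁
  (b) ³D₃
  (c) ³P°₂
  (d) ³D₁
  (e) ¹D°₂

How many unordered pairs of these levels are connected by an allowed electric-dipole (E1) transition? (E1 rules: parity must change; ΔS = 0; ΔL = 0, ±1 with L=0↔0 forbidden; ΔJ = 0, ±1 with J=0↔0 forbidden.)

3

(a)–(b): forbidden (parity, ΔL, ΔJ).
(a)–(c): allowed.
(a)–(d): forbidden (parity, ΔL).
(a)–(e): forbidden (ΔS, ΔL).
(b)–(c): allowed.
(b)–(d): forbidden (parity, ΔJ).
(b)–(e): forbidden (ΔS).
(c)–(d): allowed.
(c)–(e): forbidden (parity, ΔS).
(d)–(e): forbidden (ΔS).
Allowed pairs: 3 of 10.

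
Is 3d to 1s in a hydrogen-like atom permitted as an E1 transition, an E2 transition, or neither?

Δl = 0 − 2 = -2; l_i + l_f = 2.
E1 (Δl = ±1): not satisfied.
E2 (Δl = 0,±2, l_i+l_f ≥ 2): satisfied.

E2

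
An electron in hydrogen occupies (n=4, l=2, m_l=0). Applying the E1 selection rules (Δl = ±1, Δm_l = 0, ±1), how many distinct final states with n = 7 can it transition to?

E1 requires Δl = ±1, so l_f ∈ {1, 3}; with 0 ≤ l_f ≤ n_f−1 = 6, the allowed l_f values are {1, 3}.
For l_f = 1: m_f ∈ {m_i−1, m_i, m_i+1} ∩ [−1, 1] = {-1, 0, 1} → 3 states.
For l_f = 3: m_f ∈ {m_i−1, m_i, m_i+1} ∩ [−3, 3] = {-1, 0, 1} → 3 states.
Total: 6.

6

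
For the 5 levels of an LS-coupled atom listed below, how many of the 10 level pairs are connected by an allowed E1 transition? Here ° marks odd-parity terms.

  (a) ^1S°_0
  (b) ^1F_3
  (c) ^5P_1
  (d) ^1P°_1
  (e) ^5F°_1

0

(a)–(b): forbidden (ΔL, ΔJ).
(a)–(c): forbidden (ΔS).
(a)–(d): forbidden (parity).
(a)–(e): forbidden (parity, ΔS, ΔL).
(b)–(c): forbidden (parity, ΔS, ΔL, ΔJ).
(b)–(d): forbidden (ΔL, ΔJ).
(b)–(e): forbidden (ΔS, ΔJ).
(c)–(d): forbidden (ΔS).
(c)–(e): forbidden (ΔL).
(d)–(e): forbidden (parity, ΔS, ΔL).
Allowed pairs: 0 of 10.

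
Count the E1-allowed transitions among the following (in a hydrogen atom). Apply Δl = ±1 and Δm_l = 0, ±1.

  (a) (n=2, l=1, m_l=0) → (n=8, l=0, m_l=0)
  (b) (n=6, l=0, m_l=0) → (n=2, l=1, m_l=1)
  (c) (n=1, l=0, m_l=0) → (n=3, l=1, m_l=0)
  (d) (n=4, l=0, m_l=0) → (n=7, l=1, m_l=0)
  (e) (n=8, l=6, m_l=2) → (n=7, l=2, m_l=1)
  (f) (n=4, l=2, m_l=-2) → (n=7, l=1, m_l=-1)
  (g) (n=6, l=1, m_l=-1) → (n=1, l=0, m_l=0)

(a) allowed
(b) allowed
(c) allowed
(d) allowed
(e) forbidden — Δl = -4 (E1 requires Δl = ±1)
(f) allowed
(g) allowed
Total allowed: 6 of 7.

6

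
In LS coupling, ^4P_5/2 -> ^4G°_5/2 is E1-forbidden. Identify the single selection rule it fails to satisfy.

Initial level: S=3/2, L=1, J=5/2, parity even. Final level: S=3/2, L=4, J=5/2, parity odd.
Parity must change: even → odd — satisfied.
ΔS = 0: S: 3/2 → 3/2 — satisfied.
ΔL = 0, ±1 (not L=0↔0): L: 1 → 4, ΔL = +3 — violated.
ΔJ = 0, ±1 (not J=0↔0): J: 5/2 → 5/2, ΔJ = +0 — satisfied.

the ΔL = 0, ±1 rule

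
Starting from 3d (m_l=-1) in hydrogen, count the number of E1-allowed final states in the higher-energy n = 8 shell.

E1 requires Δl = ±1, so l_f ∈ {1, 3}; with 0 ≤ l_f ≤ n_f−1 = 7, the allowed l_f values are {1, 3}.
For l_f = 1: m_f ∈ {m_i−1, m_i, m_i+1} ∩ [−1, 1] = {-1, 0} → 2 states.
For l_f = 3: m_f ∈ {m_i−1, m_i, m_i+1} ∩ [−3, 3] = {-2, -1, 0} → 3 states.
Total: 5.

5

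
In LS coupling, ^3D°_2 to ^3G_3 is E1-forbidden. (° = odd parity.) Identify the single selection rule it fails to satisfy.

Reading off the term symbols: S 1→1, L 2→4, J 2→3, parity odd→even.
Parity must change: odd → even — ok.
ΔS = 0: S: 1 → 1 — ok.
ΔL = 0, ±1 (not L=0↔0): L: 2 → 4, ΔL = +2 — fails.
ΔJ = 0, ±1 (not J=0↔0): J: 2 → 3, ΔJ = +1 — ok.

the ΔL = 0, ±1 rule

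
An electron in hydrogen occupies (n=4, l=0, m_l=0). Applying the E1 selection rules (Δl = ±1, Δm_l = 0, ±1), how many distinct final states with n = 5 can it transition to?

3

E1 requires Δl = ±1, so l_f ∈ {-1, 1}; with 0 ≤ l_f ≤ n_f−1 = 4, the allowed l_f values are {1}.
For l_f = 1: m_f ∈ {m_i−1, m_i, m_i+1} ∩ [−1, 1] = {-1, 0, 1} → 3 states.
Total: 3.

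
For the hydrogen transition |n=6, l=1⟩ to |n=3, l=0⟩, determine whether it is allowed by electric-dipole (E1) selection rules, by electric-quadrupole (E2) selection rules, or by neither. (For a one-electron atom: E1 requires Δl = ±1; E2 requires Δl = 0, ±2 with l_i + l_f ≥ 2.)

E1

Δl = 0 − 1 = -1; l_i + l_f = 1.
E1 (Δl = ±1): satisfied.
E2 (Δl = 0,±2, l_i+l_f ≥ 2): not satisfied.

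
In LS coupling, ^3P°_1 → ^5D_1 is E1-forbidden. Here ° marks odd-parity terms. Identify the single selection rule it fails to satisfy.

ΔJ = 0, ±1 (not J=0↔0): J: 1 → 1, ΔJ = +0 — ✓.
ΔL = 0, ±1 (not L=0↔0): L: 1 → 2, ΔL = +1 — ✓.
ΔS = 0: S: 1 → 2 — ✗.
Parity must change: odd → even — ✓.

the ΔS = 0 rule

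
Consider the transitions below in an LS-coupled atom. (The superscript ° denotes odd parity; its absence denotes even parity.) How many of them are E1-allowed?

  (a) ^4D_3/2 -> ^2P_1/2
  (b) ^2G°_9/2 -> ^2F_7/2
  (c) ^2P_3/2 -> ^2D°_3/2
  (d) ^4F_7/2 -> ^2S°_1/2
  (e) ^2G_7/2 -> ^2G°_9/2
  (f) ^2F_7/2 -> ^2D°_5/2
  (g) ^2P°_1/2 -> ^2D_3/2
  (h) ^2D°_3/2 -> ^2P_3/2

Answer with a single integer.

6

(a) forbidden (parity, ΔS fail)
(b) allowed
(c) allowed
(d) forbidden (ΔS, ΔL, ΔJ fail)
(e) allowed
(f) allowed
(g) allowed
(h) allowed
Total allowed: 6 of 8.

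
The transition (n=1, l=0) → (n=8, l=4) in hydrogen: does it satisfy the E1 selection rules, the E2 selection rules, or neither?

Δl = 4 − 0 = +4; l_i + l_f = 4.
E1 (Δl = ±1): not satisfied.
E2 (Δl = 0,±2, l_i+l_f ≥ 2): not satisfied.

neither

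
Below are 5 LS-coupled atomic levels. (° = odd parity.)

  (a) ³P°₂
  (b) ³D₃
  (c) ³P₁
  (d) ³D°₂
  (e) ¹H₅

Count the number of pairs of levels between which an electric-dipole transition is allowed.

(a)–(b): allowed.
(a)–(c): allowed.
(a)–(d): forbidden (parity).
(a)–(e): forbidden (ΔS, ΔL, ΔJ).
(b)–(c): forbidden (parity, ΔJ).
(b)–(d): allowed.
(b)–(e): forbidden (parity, ΔS, ΔL, ΔJ).
(c)–(d): allowed.
(c)–(e): forbidden (parity, ΔS, ΔL, ΔJ).
(d)–(e): forbidden (ΔS, ΔL, ΔJ).
Allowed pairs: 4 of 10.

4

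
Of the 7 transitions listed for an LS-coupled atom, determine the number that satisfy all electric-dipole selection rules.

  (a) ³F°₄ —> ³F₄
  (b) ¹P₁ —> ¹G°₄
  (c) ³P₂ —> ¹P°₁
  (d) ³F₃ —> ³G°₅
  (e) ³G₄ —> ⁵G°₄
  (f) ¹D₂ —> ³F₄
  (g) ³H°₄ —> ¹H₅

1

(a) allowed
(b) forbidden (ΔL, ΔJ fail)
(c) forbidden (ΔS fails)
(d) forbidden (ΔJ fails)
(e) forbidden (ΔS fails)
(f) forbidden (parity, ΔS, ΔJ fail)
(g) forbidden (ΔS fails)
Total allowed: 1 of 7.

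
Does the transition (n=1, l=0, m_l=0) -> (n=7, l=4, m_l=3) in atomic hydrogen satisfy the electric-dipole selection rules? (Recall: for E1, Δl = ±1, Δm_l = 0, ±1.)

l: 0 → 4 (Δl = +4). Δl = ±1 ✗.
m_l: 0 → 3 (Δm_l = +3). |Δm_l| ≤ 1 ✗.
The transition is electric-dipole forbidden.

forbidden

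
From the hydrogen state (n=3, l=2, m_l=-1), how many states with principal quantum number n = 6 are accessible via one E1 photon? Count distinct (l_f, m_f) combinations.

5

E1 requires Δl = ±1, so l_f ∈ {1, 3}; with 0 ≤ l_f ≤ n_f−1 = 5, the allowed l_f values are {1, 3}.
For l_f = 1: m_f ∈ {m_i−1, m_i, m_i+1} ∩ [−1, 1] = {-1, 0} → 2 states.
For l_f = 3: m_f ∈ {m_i−1, m_i, m_i+1} ∩ [−3, 3] = {-2, -1, 0} → 3 states.
Total: 5.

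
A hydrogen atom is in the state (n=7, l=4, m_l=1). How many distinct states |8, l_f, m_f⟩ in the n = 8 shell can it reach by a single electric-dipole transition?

E1 requires Δl = ±1, so l_f ∈ {3, 5}; with 0 ≤ l_f ≤ n_f−1 = 7, the allowed l_f values are {3, 5}.
For l_f = 3: m_f ∈ {m_i−1, m_i, m_i+1} ∩ [−3, 3] = {0, 1, 2} → 3 states.
For l_f = 5: m_f ∈ {m_i−1, m_i, m_i+1} ∩ [−5, 5] = {0, 1, 2} → 3 states.
Total: 6.

6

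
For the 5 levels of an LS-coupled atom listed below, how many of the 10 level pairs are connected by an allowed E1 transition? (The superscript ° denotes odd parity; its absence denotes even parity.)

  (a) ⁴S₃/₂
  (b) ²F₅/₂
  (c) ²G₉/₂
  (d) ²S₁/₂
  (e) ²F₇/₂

(a)–(b): forbidden (parity, ΔS, ΔL).
(a)–(c): forbidden (parity, ΔS, ΔL, ΔJ).
(a)–(d): forbidden (parity, ΔS, ΔL).
(a)–(e): forbidden (parity, ΔS, ΔL, ΔJ).
(b)–(c): forbidden (parity, ΔJ).
(b)–(d): forbidden (parity, ΔL, ΔJ).
(b)–(e): forbidden (parity).
(c)–(d): forbidden (parity, ΔL, ΔJ).
(c)–(e): forbidden (parity).
(d)–(e): forbidden (parity, ΔL, ΔJ).
Allowed pairs: 0 of 10.

0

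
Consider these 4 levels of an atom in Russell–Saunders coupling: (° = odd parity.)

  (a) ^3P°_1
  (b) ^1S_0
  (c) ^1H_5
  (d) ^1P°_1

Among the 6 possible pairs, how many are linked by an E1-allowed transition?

1

(a)–(b): forbidden (ΔS).
(a)–(c): forbidden (ΔS, ΔL, ΔJ).
(a)–(d): forbidden (parity, ΔS).
(b)–(c): forbidden (parity, ΔL, ΔJ).
(b)–(d): allowed.
(c)–(d): forbidden (ΔL, ΔJ).
Allowed pairs: 1 of 6.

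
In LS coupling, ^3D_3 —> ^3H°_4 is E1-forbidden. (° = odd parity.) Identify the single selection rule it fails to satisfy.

Parity must change: even → odd — satisfied.
ΔS = 0: S: 1 → 1 — satisfied.
ΔL = 0, ±1 (not L=0↔0): L: 2 → 5, ΔL = +3 — violated.
ΔJ = 0, ±1 (not J=0↔0): J: 3 → 4, ΔJ = +1 — satisfied.

the ΔL = 0, ±1 rule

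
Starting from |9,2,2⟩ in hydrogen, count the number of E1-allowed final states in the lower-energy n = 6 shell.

E1 requires Δl = ±1, so l_f ∈ {1, 3}; with 0 ≤ l_f ≤ n_f−1 = 5, the allowed l_f values are {1, 3}.
For l_f = 1: m_f ∈ {m_i−1, m_i, m_i+1} ∩ [−1, 1] = {1} → 1 state.
For l_f = 3: m_f ∈ {m_i−1, m_i, m_i+1} ∩ [−3, 3] = {1, 2, 3} → 3 states.
Total: 4.

4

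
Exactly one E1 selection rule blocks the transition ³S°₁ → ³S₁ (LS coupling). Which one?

the L=0 ↔ L=0 exclusion

ΔS = 0: S: 1 → 1 — passes.
ΔL = 0, ±1 (not L=0↔0): L: 0 → 0, ΔL = +0 — fails.
Parity must change: odd → even — passes.
ΔJ = 0, ±1 (not J=0↔0): J: 1 → 1, ΔJ = +0 — passes.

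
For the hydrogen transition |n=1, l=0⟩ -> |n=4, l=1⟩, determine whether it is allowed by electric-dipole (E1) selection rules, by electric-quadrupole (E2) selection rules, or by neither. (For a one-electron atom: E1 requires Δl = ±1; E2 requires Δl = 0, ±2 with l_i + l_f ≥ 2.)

E1

Δl = 1 − 0 = +1; l_i + l_f = 1.
E1 (Δl = ±1): satisfied.
E2 (Δl = 0,±2, l_i+l_f ≥ 2): not satisfied.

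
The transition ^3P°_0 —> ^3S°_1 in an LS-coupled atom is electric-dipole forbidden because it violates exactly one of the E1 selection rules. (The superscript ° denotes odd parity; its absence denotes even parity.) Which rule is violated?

parity

Reading off the term symbols: S 1→1, L 1→0, J 0→1, parity odd→odd.
Parity must change: odd → odd — ✗.
ΔS = 0: S: 1 → 1 — ✓.
ΔL = 0, ±1 (not L=0↔0): L: 1 → 0, ΔL = -1 — ✓.
ΔJ = 0, ±1 (not J=0↔0): J: 0 → 1, ΔJ = +1 — ✓.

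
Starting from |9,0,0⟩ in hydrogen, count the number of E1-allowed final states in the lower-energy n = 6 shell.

3

E1 requires Δl = ±1, so l_f ∈ {-1, 1}; with 0 ≤ l_f ≤ n_f−1 = 5, the allowed l_f values are {1}.
For l_f = 1: m_f ∈ {m_i−1, m_i, m_i+1} ∩ [−1, 1] = {-1, 0, 1} → 3 states.
Total: 3.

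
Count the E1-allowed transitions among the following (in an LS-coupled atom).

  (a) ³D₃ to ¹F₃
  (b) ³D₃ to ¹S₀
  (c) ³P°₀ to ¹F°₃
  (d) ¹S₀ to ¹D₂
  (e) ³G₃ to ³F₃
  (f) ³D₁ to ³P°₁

1

(a) forbidden (parity, ΔS fail)
(b) forbidden (parity, ΔS, ΔL, ΔJ fail)
(c) forbidden (parity, ΔS, ΔL, ΔJ fail)
(d) forbidden (parity, ΔL, ΔJ fail)
(e) forbidden (parity fails)
(f) allowed
Total allowed: 1 of 6.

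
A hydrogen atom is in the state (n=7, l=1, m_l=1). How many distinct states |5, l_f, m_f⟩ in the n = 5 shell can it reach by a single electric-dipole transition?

E1 requires Δl = ±1, so l_f ∈ {0, 2}; with 0 ≤ l_f ≤ n_f−1 = 4, the allowed l_f values are {0, 2}.
For l_f = 0: m_f ∈ {m_i−1, m_i, m_i+1} ∩ [−0, 0] = {0} → 1 state.
For l_f = 2: m_f ∈ {m_i−1, m_i, m_i+1} ∩ [−2, 2] = {0, 1, 2} → 3 states.
Total: 4.

4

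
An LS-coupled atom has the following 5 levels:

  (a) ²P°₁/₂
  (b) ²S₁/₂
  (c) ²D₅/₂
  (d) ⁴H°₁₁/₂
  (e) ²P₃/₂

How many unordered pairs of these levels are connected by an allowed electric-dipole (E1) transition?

2

(a)–(b): allowed.
(a)–(c): forbidden (ΔJ).
(a)–(d): forbidden (parity, ΔS, ΔL, ΔJ).
(a)–(e): allowed.
(b)–(c): forbidden (parity, ΔL, ΔJ).
(b)–(d): forbidden (ΔS, ΔL, ΔJ).
(b)–(e): forbidden (parity).
(c)–(d): forbidden (ΔS, ΔL, ΔJ).
(c)–(e): forbidden (parity).
(d)–(e): forbidden (ΔS, ΔL, ΔJ).
Allowed pairs: 2 of 10.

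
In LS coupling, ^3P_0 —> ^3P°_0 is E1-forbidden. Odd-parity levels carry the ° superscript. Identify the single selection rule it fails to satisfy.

the J=0 ↔ J=0 exclusion

Parity must change: even → odd — satisfied.
ΔS = 0: S: 1 → 1 — satisfied.
ΔL = 0, ±1 (not L=0↔0): L: 1 → 1, ΔL = +0 — satisfied.
ΔJ = 0, ±1 (not J=0↔0): J: 0 → 0, ΔJ = +0 — violated.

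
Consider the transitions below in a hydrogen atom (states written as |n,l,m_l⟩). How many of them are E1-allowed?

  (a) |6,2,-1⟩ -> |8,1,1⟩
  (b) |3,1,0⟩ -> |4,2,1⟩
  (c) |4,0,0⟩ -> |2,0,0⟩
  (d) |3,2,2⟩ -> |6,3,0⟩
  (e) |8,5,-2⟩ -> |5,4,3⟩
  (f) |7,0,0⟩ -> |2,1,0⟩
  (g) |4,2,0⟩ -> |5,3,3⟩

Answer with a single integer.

2

(a) forbidden — Δm_l = +2 (E1 requires Δm_l = 0, ±1)
(b) allowed
(c) forbidden — Δl = +0 (E1 requires Δl = ±1)
(d) forbidden — Δm_l = -2 (E1 requires Δm_l = 0, ±1)
(e) forbidden — Δm_l = +5 (E1 requires Δm_l = 0, ±1)
(f) allowed
(g) forbidden — Δm_l = +3 (E1 requires Δm_l = 0, ±1)
Total allowed: 2 of 7.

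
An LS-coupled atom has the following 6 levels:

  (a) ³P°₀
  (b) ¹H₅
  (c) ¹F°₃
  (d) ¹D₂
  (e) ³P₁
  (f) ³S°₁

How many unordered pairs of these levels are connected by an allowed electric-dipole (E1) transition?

(a)–(b): forbidden (ΔS, ΔL, ΔJ).
(a)–(c): forbidden (parity, ΔS, ΔL, ΔJ).
(a)–(d): forbidden (ΔS, ΔJ).
(a)–(e): allowed.
(a)–(f): forbidden (parity).
(b)–(c): forbidden (ΔL, ΔJ).
(b)–(d): forbidden (parity, ΔL, ΔJ).
(b)–(e): forbidden (parity, ΔS, ΔL, ΔJ).
(b)–(f): forbidden (ΔS, ΔL, ΔJ).
(c)–(d): allowed.
(c)–(e): forbidden (ΔS, ΔL, ΔJ).
(c)–(f): forbidden (parity, ΔS, ΔL, ΔJ).
(d)–(e): forbidden (parity, ΔS).
(d)–(f): forbidden (ΔS, ΔL).
(e)–(f): allowed.
Allowed pairs: 3 of 15.

3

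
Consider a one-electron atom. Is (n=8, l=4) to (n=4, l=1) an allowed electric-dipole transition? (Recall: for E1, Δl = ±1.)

Δl = 1 − 4 = -3; the E1 rule Δl = ±1 is ✗.
The transition is electric-dipole forbidden.

forbidden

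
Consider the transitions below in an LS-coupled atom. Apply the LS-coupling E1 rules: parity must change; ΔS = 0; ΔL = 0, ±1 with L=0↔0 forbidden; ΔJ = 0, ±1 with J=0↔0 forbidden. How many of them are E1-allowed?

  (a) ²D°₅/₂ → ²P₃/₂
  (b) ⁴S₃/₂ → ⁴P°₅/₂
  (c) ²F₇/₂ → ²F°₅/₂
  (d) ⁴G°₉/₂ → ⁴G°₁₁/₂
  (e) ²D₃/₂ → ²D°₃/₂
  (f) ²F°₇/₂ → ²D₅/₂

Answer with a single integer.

5

(a) allowed
(b) allowed
(c) allowed
(d) forbidden (parity fails)
(e) allowed
(f) allowed
Total allowed: 5 of 6.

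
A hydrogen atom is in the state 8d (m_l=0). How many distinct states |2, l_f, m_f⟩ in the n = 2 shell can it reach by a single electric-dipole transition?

E1 requires Δl = ±1, so l_f ∈ {1, 3}; with 0 ≤ l_f ≤ n_f−1 = 1, the allowed l_f values are {1}.
For l_f = 1: m_f ∈ {m_i−1, m_i, m_i+1} ∩ [−1, 1] = {-1, 0, 1} → 3 states.
Total: 3.

3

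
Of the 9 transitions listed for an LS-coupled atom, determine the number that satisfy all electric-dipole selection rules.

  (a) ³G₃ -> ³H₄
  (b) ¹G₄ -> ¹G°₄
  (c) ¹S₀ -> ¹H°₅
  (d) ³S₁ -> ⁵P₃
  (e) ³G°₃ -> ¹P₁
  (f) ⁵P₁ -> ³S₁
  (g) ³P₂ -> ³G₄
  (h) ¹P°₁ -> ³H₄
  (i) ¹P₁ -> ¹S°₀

2

(a) forbidden (parity fails)
(b) allowed
(c) forbidden (ΔL, ΔJ fail)
(d) forbidden (parity, ΔS, ΔJ fail)
(e) forbidden (ΔS, ΔL, ΔJ fail)
(f) forbidden (parity, ΔS fail)
(g) forbidden (parity, ΔL, ΔJ fail)
(h) forbidden (ΔS, ΔL, ΔJ fail)
(i) allowed
Total allowed: 2 of 9.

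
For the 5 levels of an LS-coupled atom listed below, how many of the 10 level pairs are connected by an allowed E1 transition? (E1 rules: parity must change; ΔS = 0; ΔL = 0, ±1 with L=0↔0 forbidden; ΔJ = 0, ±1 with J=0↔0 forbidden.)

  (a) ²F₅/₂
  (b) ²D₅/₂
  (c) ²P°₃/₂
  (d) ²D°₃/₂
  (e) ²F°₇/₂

(a)–(b): forbidden (parity).
(a)–(c): forbidden (ΔL).
(a)–(d): allowed.
(a)–(e): allowed.
(b)–(c): allowed.
(b)–(d): allowed.
(b)–(e): allowed.
(c)–(d): forbidden (parity).
(c)–(e): forbidden (parity, ΔL, ΔJ).
(d)–(e): forbidden (parity, ΔJ).
Allowed pairs: 5 of 10.

5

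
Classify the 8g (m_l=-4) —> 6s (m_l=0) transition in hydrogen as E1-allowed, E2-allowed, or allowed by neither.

neither

Δl = 0 − 4 = -4; l_i + l_f = 4.
Δm_l = +4.
E1 (Δl = ±1, |Δm_l| ≤ 1): not satisfied.
E2 (Δl = 0,±2, l_i+l_f ≥ 2, |Δm_l| ≤ 2): not satisfied.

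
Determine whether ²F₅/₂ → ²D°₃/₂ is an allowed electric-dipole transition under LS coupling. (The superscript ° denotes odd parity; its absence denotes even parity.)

allowed

Initial level: S=1/2, L=3, J=5/2, parity even. Final level: S=1/2, L=2, J=3/2, parity odd.
Parity must change: even → odd — ✓.
ΔS = 0: S: 1/2 → 1/2 — ✓.
ΔL = 0, ±1 (not L=0↔0): L: 3 → 2, ΔL = -1 — ✓.
ΔJ = 0, ±1 (not J=0↔0): J: 5/2 → 3/2, ΔJ = -1 — ✓.
All four E1 rules are satisfied.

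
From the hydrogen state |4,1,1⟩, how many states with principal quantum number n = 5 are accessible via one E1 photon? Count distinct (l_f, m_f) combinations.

4

E1 requires Δl = ±1, so l_f ∈ {0, 2}; with 0 ≤ l_f ≤ n_f−1 = 4, the allowed l_f values are {0, 2}.
For l_f = 0: m_f ∈ {m_i−1, m_i, m_i+1} ∩ [−0, 0] = {0} → 1 state.
For l_f = 2: m_f ∈ {m_i−1, m_i, m_i+1} ∩ [−2, 2] = {0, 1, 2} → 3 states.
Total: 4.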